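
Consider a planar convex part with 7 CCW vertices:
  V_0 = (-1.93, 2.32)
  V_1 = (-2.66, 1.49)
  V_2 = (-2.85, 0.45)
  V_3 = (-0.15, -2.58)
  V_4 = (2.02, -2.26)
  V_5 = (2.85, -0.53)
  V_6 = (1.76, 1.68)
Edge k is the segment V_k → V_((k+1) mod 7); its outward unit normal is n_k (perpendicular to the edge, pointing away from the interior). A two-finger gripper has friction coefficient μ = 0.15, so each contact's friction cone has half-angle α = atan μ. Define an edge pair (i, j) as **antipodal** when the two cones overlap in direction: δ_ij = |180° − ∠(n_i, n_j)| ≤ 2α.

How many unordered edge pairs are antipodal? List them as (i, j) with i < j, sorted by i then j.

α = atan 0.15 = 8.53°;  2α = 17.06°
n_0 = (-0.7509, +0.6604)
n_1 = (-0.9837, +0.1797)
n_2 = (-0.7466, -0.6653)
n_3 = (+0.1459, -0.9893)
n_4 = (+0.9016, -0.4326)
n_5 = (+0.8968, +0.4423)
n_6 = (+0.1709, +0.9853)
  (0,1): δ = 149.02°  ·
  (0,2): δ = 96.96°  ·
  (0,3): δ = 40.28°  ·
  (0,4): δ = 15.70°  ✓
  (0,5): δ = 67.59°  ·
  (0,6): δ = 121.49°  ·
  (1,2): δ = 127.94°  ·
  (1,3): δ = 71.26°  ·
  (1,4): δ = 15.28°  ✓
  (1,5): δ = 36.61°  ·
  (1,6): δ = 90.51°  ·
  (2,3): δ = 123.32°  ·
  (2,4): δ = 67.33°  ·
  (2,5): δ = 15.45°  ✓
  (2,6): δ = 38.46°  ·
  (3,4): δ = 124.02°  ·
  (3,5): δ = 72.14°  ·
  (3,6): δ = 18.23°  ·
  (4,5): δ = 128.12°  ·
  (4,6): δ = 74.21°  ·
  (5,6): δ = 126.09°  ·
antipodal pairs: 3

count = 3; pairs: (0,4), (1,4), (2,5)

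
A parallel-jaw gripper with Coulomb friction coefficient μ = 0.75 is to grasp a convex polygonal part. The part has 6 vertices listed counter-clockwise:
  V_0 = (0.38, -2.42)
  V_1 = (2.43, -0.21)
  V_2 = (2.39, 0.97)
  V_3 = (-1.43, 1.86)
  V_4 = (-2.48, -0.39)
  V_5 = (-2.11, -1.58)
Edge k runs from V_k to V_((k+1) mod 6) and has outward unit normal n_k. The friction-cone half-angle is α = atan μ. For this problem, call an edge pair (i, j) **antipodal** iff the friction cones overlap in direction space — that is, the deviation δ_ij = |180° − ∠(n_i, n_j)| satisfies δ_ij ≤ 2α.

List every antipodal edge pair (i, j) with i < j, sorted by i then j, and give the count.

α = atan 0.75 = 36.87°;  2α = 73.74°
n_0 = (+0.7331, -0.6801)
n_1 = (+0.9994, +0.0339)
n_2 = (+0.2269, +0.9739)
n_3 = (-0.9062, +0.4229)
n_4 = (-0.9549, -0.2969)
n_5 = (-0.3197, -0.9475)
  (0,1): δ = 135.21°  ·
  (0,2): δ = 60.27°  ✓
  (0,3): δ = 17.83°  ✓
  (0,4): δ = 60.12°  ✓
  (0,5): δ = 114.21°  ·
  (1,2): δ = 105.06°  ·
  (1,3): δ = 26.96°  ✓
  (1,4): δ = 15.33°  ✓
  (1,5): δ = 69.42°  ✓
  (2,3): δ = 101.90°  ·
  (2,4): δ = 59.61°  ✓
  (2,5): δ = 5.53°  ✓
  (3,4): δ = 137.71°  ·
  (3,5): δ = 83.62°  ·
  (4,5): δ = 125.91°  ·
antipodal pairs: 8

count = 8; pairs: (0,2), (0,3), (0,4), (1,3), (1,4), (1,5), (2,4), (2,5)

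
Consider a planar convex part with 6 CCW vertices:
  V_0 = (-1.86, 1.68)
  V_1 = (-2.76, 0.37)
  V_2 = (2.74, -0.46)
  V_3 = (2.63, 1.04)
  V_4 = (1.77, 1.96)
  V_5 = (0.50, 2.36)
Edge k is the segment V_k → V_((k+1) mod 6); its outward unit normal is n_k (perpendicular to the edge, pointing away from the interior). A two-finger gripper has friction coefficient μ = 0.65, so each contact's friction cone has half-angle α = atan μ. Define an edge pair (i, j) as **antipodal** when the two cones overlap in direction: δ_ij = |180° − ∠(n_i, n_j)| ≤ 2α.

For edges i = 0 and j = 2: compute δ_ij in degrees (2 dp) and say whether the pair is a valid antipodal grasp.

α = atan 0.65 = 33.02°;  2α = 66.05°
edge 0: e_0 = (-0.90, -1.31);  n_0 = (-0.8242, +0.5663)
edge 2: e_2 = (-0.11, +1.50);  n_2 = (+0.9973, +0.0731)
∠(n_0, n_2) = 141.32°
δ = |180° − 141.32°| = 38.68°
38.68° ≤ 2α = 66.05°  →  valid

δ = 38.68°, valid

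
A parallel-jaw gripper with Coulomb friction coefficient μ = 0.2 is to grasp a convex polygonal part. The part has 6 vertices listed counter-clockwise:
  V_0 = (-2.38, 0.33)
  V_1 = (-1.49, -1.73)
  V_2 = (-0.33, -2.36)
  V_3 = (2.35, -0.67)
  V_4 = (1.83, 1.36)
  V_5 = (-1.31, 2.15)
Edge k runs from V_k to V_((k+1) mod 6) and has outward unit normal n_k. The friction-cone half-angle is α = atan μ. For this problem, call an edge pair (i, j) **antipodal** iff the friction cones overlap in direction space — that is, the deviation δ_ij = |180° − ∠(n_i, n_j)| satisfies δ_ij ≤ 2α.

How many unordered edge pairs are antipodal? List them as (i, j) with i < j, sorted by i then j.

α = atan 0.2 = 11.31°;  2α = 22.62°
n_0 = (-0.9180, -0.3966)
n_1 = (-0.4773, -0.8788)
n_2 = (+0.5334, -0.8459)
n_3 = (+0.9687, +0.2481)
n_4 = (+0.2440, +0.9698)
n_5 = (-0.8621, +0.5068)
  (0,1): δ = 141.87°  ·
  (0,2): δ = 81.13°  ·
  (0,3): δ = 9.00°  ✓
  (0,4): δ = 52.51°  ·
  (0,5): δ = 126.18°  ·
  (1,2): δ = 119.26°  ·
  (1,3): δ = 47.13°  ·
  (1,4): δ = 14.38°  ✓
  (1,5): δ = 88.05°  ·
  (2,3): δ = 107.87°  ·
  (2,4): δ = 46.36°  ·
  (2,5): δ = 27.31°  ·
  (3,4): δ = 118.49°  ·
  (3,5): δ = 44.82°  ·
  (4,5): δ = 106.33°  ·
antipodal pairs: 2

count = 2; pairs: (0,3), (1,4)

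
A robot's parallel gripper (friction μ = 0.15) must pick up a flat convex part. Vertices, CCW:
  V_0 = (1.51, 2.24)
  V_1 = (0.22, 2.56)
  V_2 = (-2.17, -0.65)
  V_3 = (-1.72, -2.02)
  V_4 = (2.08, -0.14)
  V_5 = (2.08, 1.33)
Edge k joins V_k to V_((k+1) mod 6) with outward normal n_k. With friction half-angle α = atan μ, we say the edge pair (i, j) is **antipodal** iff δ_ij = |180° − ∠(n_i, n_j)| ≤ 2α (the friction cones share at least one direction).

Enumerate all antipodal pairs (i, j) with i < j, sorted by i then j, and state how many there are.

count = 1; pairs: (2,5)

α = atan 0.15 = 8.53°;  2α = 17.06°
n_0 = (+0.2408, +0.9706)
n_1 = (-0.8021, +0.5972)
n_2 = (-0.9501, -0.3121)
n_3 = (+0.4434, -0.8963)
n_4 = (+1.0000, -0.0000)
n_5 = (+0.8475, +0.5308)
  (0,1): δ = 112.74°  ·
  (0,2): δ = 57.88°  ·
  (0,3): δ = 40.25°  ·
  (0,4): δ = 103.93°  ·
  (0,5): δ = 135.99°  ·
  (1,2): δ = 125.15°  ·
  (1,3): δ = 27.01°  ·
  (1,4): δ = 36.67°  ·
  (1,5): δ = 68.73°  ·
  (2,3): δ = 81.86°  ·
  (2,4): δ = 18.18°  ·
  (2,5): δ = 13.88°  ✓
  (3,4): δ = 116.32°  ·
  (3,5): δ = 84.26°  ·
  (4,5): δ = 147.94°  ·
antipodal pairs: 1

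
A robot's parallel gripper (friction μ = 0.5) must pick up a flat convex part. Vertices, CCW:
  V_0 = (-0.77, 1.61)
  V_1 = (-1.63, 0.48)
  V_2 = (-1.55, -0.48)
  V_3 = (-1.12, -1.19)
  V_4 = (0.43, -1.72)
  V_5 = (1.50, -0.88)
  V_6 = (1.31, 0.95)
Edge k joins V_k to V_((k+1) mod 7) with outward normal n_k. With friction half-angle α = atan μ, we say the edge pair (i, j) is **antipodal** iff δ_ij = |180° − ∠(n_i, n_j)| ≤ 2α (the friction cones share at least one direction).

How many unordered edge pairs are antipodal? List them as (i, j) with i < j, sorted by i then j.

count = 6; pairs: (0,4), (0,5), (1,5), (2,5), (2,6), (3,6)

α = atan 0.5 = 26.57°;  2α = 53.13°
n_0 = (-0.7958, +0.6056)
n_1 = (-0.9965, -0.0830)
n_2 = (-0.8554, -0.5180)
n_3 = (-0.3235, -0.9462)
n_4 = (+0.6175, -0.7866)
n_5 = (+0.9947, +0.1033)
n_6 = (+0.3024, +0.9532)
  (0,1): δ = 137.96°  ·
  (0,2): δ = 111.53°  ·
  (0,3): δ = 71.60°  ·
  (0,4): δ = 14.59°  ✓
  (0,5): δ = 43.20°  ✓
  (0,6): δ = 109.67°  ·
  (1,2): δ = 153.56°  ·
  (1,3): δ = 113.64°  ·
  (1,4): δ = 56.63°  ·
  (1,5): δ = 1.16°  ✓
  (1,6): δ = 67.63°  ·
  (2,3): δ = 140.08°  ·
  (2,4): δ = 83.07°  ·
  (2,5): δ = 25.27°  ✓
  (2,6): δ = 41.19°  ✓
  (3,4): δ = 122.99°  ·
  (3,5): δ = 65.20°  ·
  (3,6): δ = 1.27°  ✓
  (4,5): δ = 122.21°  ·
  (4,6): δ = 55.74°  ·
  (5,6): δ = 113.53°  ·
antipodal pairs: 6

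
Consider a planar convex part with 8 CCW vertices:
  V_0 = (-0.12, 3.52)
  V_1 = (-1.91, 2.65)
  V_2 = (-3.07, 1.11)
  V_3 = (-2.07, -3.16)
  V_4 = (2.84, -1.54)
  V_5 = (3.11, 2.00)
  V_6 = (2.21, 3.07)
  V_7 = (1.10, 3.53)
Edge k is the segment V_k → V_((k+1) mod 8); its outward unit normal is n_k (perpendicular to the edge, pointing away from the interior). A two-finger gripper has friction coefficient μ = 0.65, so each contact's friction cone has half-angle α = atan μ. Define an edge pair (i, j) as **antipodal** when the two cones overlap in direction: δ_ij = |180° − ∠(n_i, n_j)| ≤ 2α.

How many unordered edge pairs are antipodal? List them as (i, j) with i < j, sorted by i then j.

α = atan 0.65 = 33.02°;  2α = 66.05°
n_0 = (-0.4371, +0.8994)
n_1 = (-0.7988, +0.6017)
n_2 = (-0.9737, -0.2280)
n_3 = (+0.3133, -0.9496)
n_4 = (+0.9971, -0.0761)
n_5 = (+0.7653, +0.6437)
n_6 = (+0.3828, +0.9238)
n_7 = (-0.0082, +1.0000)
  (0,1): δ = 152.91°  ·
  (0,2): δ = 102.74°  ·
  (0,3): δ = 7.66°  ✓
  (0,4): δ = 59.72°  ✓
  (0,5): δ = 104.15°  ·
  (0,6): δ = 131.57°  ·
  (0,7): δ = 154.55°  ·
  (1,2): δ = 129.83°  ·
  (1,3): δ = 34.75°  ✓
  (1,4): δ = 32.63°  ✓
  (1,5): δ = 77.06°  ·
  (1,6): δ = 104.48°  ·
  (1,7): δ = 127.46°  ·
  (2,3): δ = 84.92°  ·
  (2,4): δ = 17.54°  ✓
  (2,5): δ = 26.89°  ✓
  (2,6): δ = 54.31°  ✓
  (2,7): δ = 77.29°  ·
  (3,4): δ = 112.62°  ·
  (3,5): δ = 68.19°  ·
  (3,6): δ = 40.77°  ✓
  (3,7): δ = 17.79°  ✓
  (4,5): δ = 135.57°  ·
  (4,6): δ = 108.15°  ·
  (4,7): δ = 85.17°  ·
  (5,6): δ = 152.58°  ·
  (5,7): δ = 129.60°  ·
  (6,7): δ = 157.02°  ·
antipodal pairs: 9

count = 9; pairs: (0,3), (0,4), (1,3), (1,4), (2,4), (2,5), (2,6), (3,6), (3,7)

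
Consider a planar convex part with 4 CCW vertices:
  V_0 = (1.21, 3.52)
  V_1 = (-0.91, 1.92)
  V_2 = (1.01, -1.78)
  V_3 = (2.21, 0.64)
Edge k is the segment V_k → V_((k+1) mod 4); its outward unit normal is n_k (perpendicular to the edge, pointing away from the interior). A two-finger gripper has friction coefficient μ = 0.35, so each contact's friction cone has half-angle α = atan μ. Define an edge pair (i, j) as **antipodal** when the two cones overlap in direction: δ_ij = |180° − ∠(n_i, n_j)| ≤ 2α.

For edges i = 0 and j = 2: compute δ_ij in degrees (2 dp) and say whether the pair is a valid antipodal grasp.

δ = 26.58°, valid

α = atan 0.35 = 19.29°;  2α = 38.58°
edge 0: e_0 = (-2.12, -1.60);  n_0 = (-0.6024, +0.7982)
edge 2: e_2 = (+1.20, +2.42);  n_2 = (+0.8959, -0.4442)
∠(n_0, n_2) = 153.42°
δ = |180° − 153.42°| = 26.58°
26.58° ≤ 2α = 38.58°  →  valid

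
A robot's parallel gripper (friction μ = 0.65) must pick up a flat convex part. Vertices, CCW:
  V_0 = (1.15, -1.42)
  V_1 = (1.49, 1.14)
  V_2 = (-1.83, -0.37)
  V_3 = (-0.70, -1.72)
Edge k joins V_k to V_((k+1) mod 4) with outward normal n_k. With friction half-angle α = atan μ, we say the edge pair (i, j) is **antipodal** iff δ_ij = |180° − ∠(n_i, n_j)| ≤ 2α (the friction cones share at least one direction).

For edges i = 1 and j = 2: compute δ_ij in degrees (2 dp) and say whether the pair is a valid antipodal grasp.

α = atan 0.65 = 33.02°;  2α = 66.05°
edge 1: e_1 = (-3.32, -1.51);  n_1 = (-0.4140, +0.9103)
edge 2: e_2 = (+1.13, -1.35);  n_2 = (-0.7668, -0.6419)
∠(n_1, n_2) = 105.47°
δ = |180° − 105.47°| = 74.53°
74.53° > 2α = 66.05°  →  invalid

δ = 74.53°, invalid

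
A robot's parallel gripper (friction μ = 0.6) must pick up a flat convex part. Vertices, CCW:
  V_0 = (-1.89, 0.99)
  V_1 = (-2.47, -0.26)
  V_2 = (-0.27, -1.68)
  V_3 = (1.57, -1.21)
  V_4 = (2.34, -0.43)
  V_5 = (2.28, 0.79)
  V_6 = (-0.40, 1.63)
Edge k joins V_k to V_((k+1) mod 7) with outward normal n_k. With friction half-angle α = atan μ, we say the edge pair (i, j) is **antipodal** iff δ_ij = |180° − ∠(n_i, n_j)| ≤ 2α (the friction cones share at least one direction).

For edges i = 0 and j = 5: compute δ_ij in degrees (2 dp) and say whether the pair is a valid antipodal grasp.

δ = 97.49°, invalid

α = atan 0.6 = 30.96°;  2α = 61.93°
edge 0: e_0 = (-0.58, -1.25);  n_0 = (-0.9071, +0.4209)
edge 5: e_5 = (-2.68, +0.84);  n_5 = (+0.2991, +0.9542)
∠(n_0, n_5) = 82.51°
δ = |180° − 82.51°| = 97.49°
97.49° > 2α = 61.93°  →  invalid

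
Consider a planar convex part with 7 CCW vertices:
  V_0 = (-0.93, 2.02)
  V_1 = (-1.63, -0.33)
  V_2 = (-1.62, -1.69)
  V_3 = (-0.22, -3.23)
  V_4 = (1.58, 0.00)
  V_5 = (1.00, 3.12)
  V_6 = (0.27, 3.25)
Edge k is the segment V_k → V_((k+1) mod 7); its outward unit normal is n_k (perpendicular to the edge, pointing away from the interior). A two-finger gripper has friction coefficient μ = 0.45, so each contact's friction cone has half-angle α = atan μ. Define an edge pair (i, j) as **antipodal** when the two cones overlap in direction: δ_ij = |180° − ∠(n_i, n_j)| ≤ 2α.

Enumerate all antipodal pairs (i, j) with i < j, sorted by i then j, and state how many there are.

α = atan 0.45 = 24.23°;  2α = 48.46°
n_0 = (-0.9584, +0.2855)
n_1 = (-1.0000, -0.0074)
n_2 = (-0.7399, -0.6727)
n_3 = (+0.8735, -0.4868)
n_4 = (+0.9832, +0.1828)
n_5 = (+0.1753, +0.9845)
n_6 = (-0.7158, +0.6983)
  (0,1): δ = 162.99°  ·
  (0,2): δ = 121.14°  ·
  (0,3): δ = 12.54°  ✓
  (0,4): δ = 27.12°  ✓
  (0,5): δ = 96.49°  ·
  (0,6): δ = 152.29°  ·
  (1,2): δ = 138.15°  ·
  (1,3): δ = 29.55°  ✓
  (1,4): δ = 10.11°  ✓
  (1,5): δ = 79.48°  ·
  (1,6): δ = 135.29°  ·
  (2,3): δ = 71.40°  ·
  (2,4): δ = 31.74°  ✓
  (2,5): δ = 37.63°  ✓
  (2,6): δ = 93.43°  ·
  (3,4): δ = 140.34°  ·
  (3,5): δ = 70.97°  ·
  (3,6): δ = 15.16°  ✓
  (4,5): δ = 110.63°  ·
  (4,6): δ = 54.82°  ·
  (5,6): δ = 124.20°  ·
antipodal pairs: 7

count = 7; pairs: (0,3), (0,4), (1,3), (1,4), (2,4), (2,5), (3,6)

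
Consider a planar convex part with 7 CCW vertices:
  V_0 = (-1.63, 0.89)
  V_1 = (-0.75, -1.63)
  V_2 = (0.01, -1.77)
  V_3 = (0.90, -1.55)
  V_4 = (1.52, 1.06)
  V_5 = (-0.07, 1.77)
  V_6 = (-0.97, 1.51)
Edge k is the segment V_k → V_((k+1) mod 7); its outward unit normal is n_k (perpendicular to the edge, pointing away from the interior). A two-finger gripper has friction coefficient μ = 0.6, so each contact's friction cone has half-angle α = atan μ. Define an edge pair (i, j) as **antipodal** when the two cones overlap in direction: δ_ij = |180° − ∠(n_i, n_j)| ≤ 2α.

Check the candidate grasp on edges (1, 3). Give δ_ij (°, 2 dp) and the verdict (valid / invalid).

α = atan 0.6 = 30.96°;  2α = 61.93°
edge 1: e_1 = (+0.76, -0.14);  n_1 = (-0.1812, -0.9835)
edge 3: e_3 = (+0.62, +2.61);  n_3 = (+0.9729, -0.2311)
∠(n_1, n_3) = 87.07°
δ = |180° − 87.07°| = 92.93°
92.93° > 2α = 61.93°  →  invalid

δ = 92.93°, invalid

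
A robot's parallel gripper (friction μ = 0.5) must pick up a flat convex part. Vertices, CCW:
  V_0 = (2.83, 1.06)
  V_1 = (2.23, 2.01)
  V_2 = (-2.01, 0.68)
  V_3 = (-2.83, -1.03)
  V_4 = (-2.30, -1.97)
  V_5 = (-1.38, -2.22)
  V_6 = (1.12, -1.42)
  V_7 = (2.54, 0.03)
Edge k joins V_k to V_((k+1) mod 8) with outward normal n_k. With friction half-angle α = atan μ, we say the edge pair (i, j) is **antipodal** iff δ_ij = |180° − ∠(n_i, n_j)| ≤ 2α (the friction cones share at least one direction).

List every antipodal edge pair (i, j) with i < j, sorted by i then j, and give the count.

count = 9; pairs: (0,3), (0,4), (1,4), (1,5), (1,6), (2,5), (2,6), (2,7), (3,7)

α = atan 0.5 = 26.57°;  2α = 53.13°
n_0 = (+0.8455, +0.5340)
n_1 = (-0.2993, +0.9542)
n_2 = (-0.9017, +0.4324)
n_3 = (-0.8711, -0.4911)
n_4 = (-0.2622, -0.9650)
n_5 = (+0.3048, -0.9524)
n_6 = (+0.7145, -0.6997)
n_7 = (+0.9626, -0.2710)
  (0,1): δ = 104.86°  ·
  (0,2): δ = 57.89°  ·
  (0,3): δ = 2.86°  ✓
  (0,4): δ = 42.52°  ✓
  (0,5): δ = 75.47°  ·
  (0,6): δ = 103.32°  ·
  (0,7): δ = 132.00°  ·
  (1,2): δ = 133.03°  ·
  (1,3): δ = 78.00°  ·
  (1,4): δ = 32.62°  ✓
  (1,5): δ = 0.33°  ✓
  (1,6): δ = 28.18°  ✓
  (1,7): δ = 56.86°  ·
  (2,3): δ = 124.97°  ·
  (2,4): δ = 79.58°  ·
  (2,5): δ = 46.64°  ✓
  (2,6): δ = 18.78°  ✓
  (2,7): δ = 9.89°  ✓
  (3,4): δ = 134.62°  ·
  (3,5): δ = 101.67°  ·
  (3,6): δ = 73.82°  ·
  (3,7): δ = 45.14°  ✓
  (4,5): δ = 147.05°  ·
  (4,6): δ = 119.20°  ·
  (4,7): δ = 90.52°  ·
  (5,6): δ = 152.15°  ·
  (5,7): δ = 123.47°  ·
  (6,7): δ = 151.32°  ·
antipodal pairs: 9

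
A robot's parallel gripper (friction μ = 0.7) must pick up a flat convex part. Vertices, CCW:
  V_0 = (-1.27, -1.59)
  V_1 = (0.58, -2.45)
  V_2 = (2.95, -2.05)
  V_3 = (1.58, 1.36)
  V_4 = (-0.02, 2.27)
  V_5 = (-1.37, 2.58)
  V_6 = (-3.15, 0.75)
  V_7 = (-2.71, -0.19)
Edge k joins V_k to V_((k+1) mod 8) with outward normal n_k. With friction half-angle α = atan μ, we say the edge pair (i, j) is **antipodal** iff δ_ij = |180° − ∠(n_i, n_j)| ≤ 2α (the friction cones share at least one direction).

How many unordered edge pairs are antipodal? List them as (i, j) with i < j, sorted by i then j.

α = atan 0.7 = 34.99°;  2α = 69.98°
n_0 = (-0.4215, -0.9068)
n_1 = (+0.1664, -0.9861)
n_2 = (+0.9279, +0.3728)
n_3 = (+0.4944, +0.8692)
n_4 = (+0.2238, +0.9746)
n_5 = (-0.7168, +0.6972)
n_6 = (-0.9057, -0.4239)
n_7 = (-0.6971, -0.7170)
  (0,1): δ = 145.49°  ·
  (0,2): δ = 43.18°  ✓
  (0,3): δ = 4.70°  ✓
  (0,4): δ = 12.00°  ✓
  (0,5): δ = 70.73°  ·
  (0,6): δ = 140.02°  ·
  (0,7): δ = 160.74°  ·
  (1,2): δ = 77.69°  ·
  (1,3): δ = 39.21°  ✓
  (1,4): δ = 22.51°  ✓
  (1,5): δ = 36.21°  ✓
  (1,6): δ = 105.50°  ·
  (1,7): δ = 126.23°  ·
  (2,3): δ = 141.52°  ·
  (2,4): δ = 124.82°  ·
  (2,5): δ = 66.09°  ✓
  (2,6): δ = 3.20°  ✓
  (2,7): δ = 23.92°  ✓
  (3,4): δ = 163.30°  ·
  (3,5): δ = 104.58°  ·
  (3,6): δ = 35.29°  ✓
  (3,7): δ = 14.56°  ✓
  (4,5): δ = 121.27°  ·
  (4,6): δ = 51.98°  ✓
  (4,7): δ = 31.26°  ✓
  (5,6): δ = 110.71°  ·
  (5,7): δ = 89.99°  ·
  (6,7): δ = 159.28°  ·
antipodal pairs: 13

count = 13; pairs: (0,2), (0,3), (0,4), (1,3), (1,4), (1,5), (2,5), (2,6), (2,7), (3,6), (3,7), (4,6), (4,7)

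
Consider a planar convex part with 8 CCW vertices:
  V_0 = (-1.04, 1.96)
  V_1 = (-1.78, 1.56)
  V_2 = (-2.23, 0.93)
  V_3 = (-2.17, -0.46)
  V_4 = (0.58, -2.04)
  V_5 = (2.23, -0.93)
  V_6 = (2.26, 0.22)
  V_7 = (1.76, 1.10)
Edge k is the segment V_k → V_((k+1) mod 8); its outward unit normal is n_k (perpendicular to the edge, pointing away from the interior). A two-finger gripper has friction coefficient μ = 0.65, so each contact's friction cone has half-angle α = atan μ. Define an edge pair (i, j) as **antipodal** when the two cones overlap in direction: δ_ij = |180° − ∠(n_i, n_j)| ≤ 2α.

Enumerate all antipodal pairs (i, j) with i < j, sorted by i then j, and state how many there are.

α = atan 0.65 = 33.02°;  2α = 66.05°
n_0 = (-0.4755, +0.8797)
n_1 = (-0.8137, +0.5812)
n_2 = (-0.9991, -0.0431)
n_3 = (-0.4982, -0.8671)
n_4 = (+0.5582, -0.8297)
n_5 = (+0.9997, -0.0261)
n_6 = (+0.8695, +0.4940)
n_7 = (+0.2936, +0.9559)
  (0,1): δ = 153.93°  ·
  (0,2): δ = 115.92°  ·
  (0,3): δ = 58.27°  ✓
  (0,4): δ = 5.54°  ✓
  (0,5): δ = 60.11°  ✓
  (0,6): δ = 91.21°  ·
  (0,7): δ = 134.53°  ·
  (1,2): δ = 141.99°  ·
  (1,3): δ = 84.34°  ·
  (1,4): δ = 20.53°  ✓
  (1,5): δ = 34.04°  ✓
  (1,6): δ = 65.14°  ✓
  (1,7): δ = 108.46°  ·
  (2,3): δ = 122.35°  ·
  (2,4): δ = 58.54°  ✓
  (2,5): δ = 3.97°  ✓
  (2,6): δ = 27.13°  ✓
  (2,7): δ = 70.45°  ·
  (3,4): δ = 116.19°  ·
  (3,5): δ = 61.62°  ✓
  (3,6): δ = 30.52°  ✓
  (3,7): δ = 12.81°  ✓
  (4,5): δ = 125.42°  ·
  (4,6): δ = 94.33°  ·
  (4,7): δ = 51.00°  ✓
  (5,6): δ = 148.90°  ·
  (5,7): δ = 105.58°  ·
  (6,7): δ = 136.68°  ·
antipodal pairs: 13

count = 13; pairs: (0,3), (0,4), (0,5), (1,4), (1,5), (1,6), (2,4), (2,5), (2,6), (3,5), (3,6), (3,7), (4,7)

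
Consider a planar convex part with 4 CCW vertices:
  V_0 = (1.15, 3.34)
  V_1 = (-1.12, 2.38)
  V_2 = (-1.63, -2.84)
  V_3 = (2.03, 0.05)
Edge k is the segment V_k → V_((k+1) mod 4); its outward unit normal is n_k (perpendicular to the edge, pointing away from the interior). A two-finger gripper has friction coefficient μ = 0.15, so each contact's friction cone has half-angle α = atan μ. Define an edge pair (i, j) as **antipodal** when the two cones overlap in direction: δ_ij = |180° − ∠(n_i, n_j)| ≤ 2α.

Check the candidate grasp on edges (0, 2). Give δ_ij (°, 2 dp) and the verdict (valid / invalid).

α = atan 0.15 = 8.53°;  2α = 17.06°
edge 0: e_0 = (-2.27, -0.96);  n_0 = (-0.3895, +0.9210)
edge 2: e_2 = (+3.66, +2.89);  n_2 = (+0.6197, -0.7848)
∠(n_0, n_2) = 164.63°
δ = |180° − 164.63°| = 15.37°
15.37° ≤ 2α = 17.06°  →  valid

δ = 15.37°, valid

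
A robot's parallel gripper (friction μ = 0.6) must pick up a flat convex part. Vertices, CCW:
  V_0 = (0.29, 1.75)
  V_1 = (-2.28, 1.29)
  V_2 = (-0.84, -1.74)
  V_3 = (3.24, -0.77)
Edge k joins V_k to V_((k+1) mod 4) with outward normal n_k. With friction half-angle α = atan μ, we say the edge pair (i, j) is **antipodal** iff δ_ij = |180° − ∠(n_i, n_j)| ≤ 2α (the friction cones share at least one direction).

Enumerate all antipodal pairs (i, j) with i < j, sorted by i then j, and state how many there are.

count = 3; pairs: (0,2), (1,3), (2,3)

α = atan 0.6 = 30.96°;  2α = 61.93°
n_0 = (-0.1762, +0.9844)
n_1 = (-0.9032, -0.4292)
n_2 = (+0.2313, -0.9729)
n_3 = (+0.6495, +0.7603)
  (0,1): δ = 74.73°  ·
  (0,2): δ = 3.23°  ✓
  (0,3): δ = 129.35°  ·
  (1,2): δ = 102.05°  ·
  (1,3): δ = 24.08°  ✓
  (2,3): δ = 53.88°  ✓
antipodal pairs: 3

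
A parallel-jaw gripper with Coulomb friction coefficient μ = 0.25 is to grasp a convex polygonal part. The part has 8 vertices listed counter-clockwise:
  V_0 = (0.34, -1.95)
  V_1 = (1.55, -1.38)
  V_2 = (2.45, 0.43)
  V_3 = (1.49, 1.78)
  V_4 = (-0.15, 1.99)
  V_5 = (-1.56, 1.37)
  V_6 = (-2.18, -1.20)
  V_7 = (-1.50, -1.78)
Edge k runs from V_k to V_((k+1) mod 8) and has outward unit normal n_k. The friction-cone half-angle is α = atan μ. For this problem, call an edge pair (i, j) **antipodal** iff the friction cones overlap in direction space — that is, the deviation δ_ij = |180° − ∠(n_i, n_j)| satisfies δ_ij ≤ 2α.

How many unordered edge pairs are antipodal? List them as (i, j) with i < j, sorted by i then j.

α = atan 0.25 = 14.04°;  2α = 28.07°
n_0 = (+0.4262, -0.9046)
n_1 = (+0.8954, -0.4452)
n_2 = (+0.8150, +0.5795)
n_3 = (+0.1270, +0.9919)
n_4 = (-0.4025, +0.9154)
n_5 = (-0.9721, +0.2345)
n_6 = (-0.6489, -0.7608)
n_7 = (-0.0920, -0.9958)
  (0,1): δ = 141.66°  ·
  (0,2): δ = 79.81°  ·
  (0,3): δ = 32.52°  ·
  (0,4): δ = 1.49°  ✓
  (0,5): δ = 51.21°  ·
  (0,6): δ = 114.31°  ·
  (0,7): δ = 149.50°  ·
  (1,2): δ = 118.14°  ·
  (1,3): δ = 70.86°  ·
  (1,4): δ = 39.83°  ·
  (1,5): δ = 12.88°  ✓
  (1,6): δ = 75.98°  ·
  (1,7): δ = 111.16°  ·
  (2,3): δ = 132.71°  ·
  (2,4): δ = 101.68°  ·
  (2,5): δ = 48.98°  ·
  (2,6): δ = 14.12°  ✓
  (2,7): δ = 49.30°  ·
  (3,4): δ = 148.97°  ·
  (3,5): δ = 96.27°  ·
  (3,6): δ = 33.17°  ·
  (3,7): δ = 2.02°  ✓
  (4,5): δ = 127.30°  ·
  (4,6): δ = 64.20°  ·
  (4,7): δ = 29.01°  ·
  (5,6): δ = 116.90°  ·
  (5,7): δ = 81.72°  ·
  (6,7): δ = 144.82°  ·
antipodal pairs: 4

count = 4; pairs: (0,4), (1,5), (2,6), (3,7)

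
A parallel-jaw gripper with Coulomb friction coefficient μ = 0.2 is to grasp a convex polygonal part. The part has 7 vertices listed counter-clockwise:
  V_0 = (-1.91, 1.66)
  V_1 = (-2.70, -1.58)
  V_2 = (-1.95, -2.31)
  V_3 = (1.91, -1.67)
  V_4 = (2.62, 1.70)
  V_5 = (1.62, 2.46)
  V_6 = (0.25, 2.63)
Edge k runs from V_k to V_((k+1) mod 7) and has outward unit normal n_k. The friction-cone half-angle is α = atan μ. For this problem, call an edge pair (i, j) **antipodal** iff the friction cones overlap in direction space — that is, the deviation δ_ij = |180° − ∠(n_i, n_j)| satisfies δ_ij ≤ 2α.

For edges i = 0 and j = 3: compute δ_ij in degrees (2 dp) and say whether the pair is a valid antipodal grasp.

α = atan 0.2 = 11.31°;  2α = 22.62°
edge 0: e_0 = (-0.79, -3.24);  n_0 = (-0.9715, +0.2369)
edge 3: e_3 = (+0.71, +3.37);  n_3 = (+0.9785, -0.2062)
∠(n_0, n_3) = 178.19°
δ = |180° − 178.19°| = 1.81°
1.81° ≤ 2α = 22.62°  →  valid

δ = 1.81°, valid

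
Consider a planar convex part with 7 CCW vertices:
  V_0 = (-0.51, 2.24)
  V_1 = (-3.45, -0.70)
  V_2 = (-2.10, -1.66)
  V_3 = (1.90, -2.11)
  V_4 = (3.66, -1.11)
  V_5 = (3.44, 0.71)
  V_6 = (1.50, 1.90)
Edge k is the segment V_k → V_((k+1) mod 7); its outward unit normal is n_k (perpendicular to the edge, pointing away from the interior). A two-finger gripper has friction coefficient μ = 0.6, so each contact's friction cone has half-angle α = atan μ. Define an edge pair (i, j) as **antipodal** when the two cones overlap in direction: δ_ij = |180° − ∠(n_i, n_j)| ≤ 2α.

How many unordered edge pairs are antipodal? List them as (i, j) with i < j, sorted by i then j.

count = 10; pairs: (0,2), (0,3), (0,4), (1,4), (1,5), (1,6), (2,5), (2,6), (3,5), (3,6)

α = atan 0.6 = 30.96°;  2α = 61.93°
n_0 = (-0.7071, +0.7071)
n_1 = (-0.5795, -0.8150)
n_2 = (-0.1118, -0.9937)
n_3 = (+0.4940, -0.8695)
n_4 = (+0.9928, +0.1200)
n_5 = (+0.5229, +0.8524)
n_6 = (+0.1668, +0.9860)
  (0,1): δ = 80.42°  ·
  (0,2): δ = 51.42°  ✓
  (0,3): δ = 15.40°  ✓
  (0,4): δ = 51.89°  ✓
  (0,5): δ = 103.47°  ·
  (0,6): δ = 125.40°  ·
  (1,2): δ = 151.00°  ·
  (1,3): δ = 114.98°  ·
  (1,4): δ = 47.69°  ✓
  (1,5): δ = 3.89°  ✓
  (1,6): δ = 25.82°  ✓
  (2,3): δ = 143.98°  ·
  (2,4): δ = 76.69°  ·
  (2,5): δ = 25.11°  ✓
  (2,6): δ = 3.18°  ✓
  (3,4): δ = 112.71°  ·
  (3,5): δ = 61.13°  ✓
  (3,6): δ = 39.21°  ✓
  (4,5): δ = 128.42°  ·
  (4,6): δ = 106.49°  ·
  (5,6): δ = 158.08°  ·
antipodal pairs: 10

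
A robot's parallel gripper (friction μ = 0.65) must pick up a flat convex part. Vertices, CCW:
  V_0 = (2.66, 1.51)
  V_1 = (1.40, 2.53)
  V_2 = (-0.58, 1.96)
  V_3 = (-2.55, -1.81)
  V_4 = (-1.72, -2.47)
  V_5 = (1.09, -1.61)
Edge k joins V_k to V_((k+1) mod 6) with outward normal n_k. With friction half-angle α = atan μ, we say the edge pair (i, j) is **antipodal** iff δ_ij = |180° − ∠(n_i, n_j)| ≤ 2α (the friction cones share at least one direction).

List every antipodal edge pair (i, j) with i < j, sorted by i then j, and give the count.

α = atan 0.65 = 33.02°;  2α = 66.05°
n_0 = (+0.6292, +0.7772)
n_1 = (-0.2766, +0.9610)
n_2 = (-0.8863, +0.4631)
n_3 = (-0.6224, -0.7827)
n_4 = (+0.2927, -0.9562)
n_5 = (+0.8933, -0.4495)
  (0,1): δ = 124.95°  ·
  (0,2): δ = 78.60°  ·
  (0,3): δ = 0.50°  ✓
  (0,4): δ = 56.01°  ✓
  (0,5): δ = 102.28°  ·
  (1,2): δ = 133.65°  ·
  (1,3): δ = 54.55°  ✓
  (1,4): δ = 0.96°  ✓
  (1,5): δ = 47.23°  ✓
  (2,3): δ = 100.90°  ·
  (2,4): δ = 45.39°  ✓
  (2,5): δ = 0.88°  ✓
  (3,4): δ = 124.49°  ·
  (3,5): δ = 78.22°  ·
  (4,5): δ = 133.73°  ·
antipodal pairs: 7

count = 7; pairs: (0,3), (0,4), (1,3), (1,4), (1,5), (2,4), (2,5)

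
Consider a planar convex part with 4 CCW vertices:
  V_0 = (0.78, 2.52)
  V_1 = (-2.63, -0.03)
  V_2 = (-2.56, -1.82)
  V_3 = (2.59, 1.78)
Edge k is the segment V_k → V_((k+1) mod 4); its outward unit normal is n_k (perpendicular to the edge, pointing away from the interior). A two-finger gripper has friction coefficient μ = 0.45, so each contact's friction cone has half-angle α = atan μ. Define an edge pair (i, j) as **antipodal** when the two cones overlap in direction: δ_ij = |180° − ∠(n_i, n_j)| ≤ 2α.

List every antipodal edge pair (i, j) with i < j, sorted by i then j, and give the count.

α = atan 0.45 = 24.23°;  2α = 48.46°
n_0 = (-0.5989, +0.8008)
n_1 = (-0.9992, -0.0391)
n_2 = (+0.5729, -0.8196)
n_3 = (+0.3784, +0.9256)
  (0,1): δ = 124.55°  ·
  (0,2): δ = 1.83°  ✓
  (0,3): δ = 120.97°  ·
  (1,2): δ = 57.28°  ·
  (1,3): δ = 65.52°  ·
  (2,3): δ = 57.19°  ·
antipodal pairs: 1

count = 1; pairs: (0,2)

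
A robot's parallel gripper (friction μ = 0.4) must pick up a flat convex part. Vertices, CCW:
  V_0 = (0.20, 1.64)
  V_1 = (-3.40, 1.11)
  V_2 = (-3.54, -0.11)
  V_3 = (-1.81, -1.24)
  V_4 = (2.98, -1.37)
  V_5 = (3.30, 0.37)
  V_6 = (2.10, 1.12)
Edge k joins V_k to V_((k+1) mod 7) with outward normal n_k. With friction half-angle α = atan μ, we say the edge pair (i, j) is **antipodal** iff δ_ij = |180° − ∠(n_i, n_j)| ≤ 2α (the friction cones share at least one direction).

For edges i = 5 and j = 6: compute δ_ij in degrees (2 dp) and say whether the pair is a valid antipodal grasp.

α = atan 0.4 = 21.80°;  2α = 43.60°
edge 5: e_5 = (-1.20, +0.75);  n_5 = (+0.5300, +0.8480)
edge 6: e_6 = (-1.90, +0.52);  n_6 = (+0.2640, +0.9645)
∠(n_5, n_6) = 16.70°
δ = |180° − 16.70°| = 163.30°
163.30° > 2α = 43.60°  →  invalid

δ = 163.30°, invalid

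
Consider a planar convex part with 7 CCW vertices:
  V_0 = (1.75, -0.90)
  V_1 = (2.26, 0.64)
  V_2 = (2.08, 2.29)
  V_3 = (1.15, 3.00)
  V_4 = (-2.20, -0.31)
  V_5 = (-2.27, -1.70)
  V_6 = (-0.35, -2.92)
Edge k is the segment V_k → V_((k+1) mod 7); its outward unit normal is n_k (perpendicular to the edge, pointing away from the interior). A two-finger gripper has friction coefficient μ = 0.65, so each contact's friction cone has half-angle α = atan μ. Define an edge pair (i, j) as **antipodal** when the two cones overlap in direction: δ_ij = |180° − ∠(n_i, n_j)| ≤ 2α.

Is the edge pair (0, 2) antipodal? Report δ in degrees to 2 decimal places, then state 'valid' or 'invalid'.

α = atan 0.65 = 33.02°;  2α = 66.05°
edge 0: e_0 = (+0.51, +1.54);  n_0 = (+0.9493, -0.3144)
edge 2: e_2 = (-0.93, +0.71);  n_2 = (+0.6068, +0.7948)
∠(n_0, n_2) = 70.96°
δ = |180° − 70.96°| = 109.04°
109.04° > 2α = 66.05°  →  invalid

δ = 109.04°, invalid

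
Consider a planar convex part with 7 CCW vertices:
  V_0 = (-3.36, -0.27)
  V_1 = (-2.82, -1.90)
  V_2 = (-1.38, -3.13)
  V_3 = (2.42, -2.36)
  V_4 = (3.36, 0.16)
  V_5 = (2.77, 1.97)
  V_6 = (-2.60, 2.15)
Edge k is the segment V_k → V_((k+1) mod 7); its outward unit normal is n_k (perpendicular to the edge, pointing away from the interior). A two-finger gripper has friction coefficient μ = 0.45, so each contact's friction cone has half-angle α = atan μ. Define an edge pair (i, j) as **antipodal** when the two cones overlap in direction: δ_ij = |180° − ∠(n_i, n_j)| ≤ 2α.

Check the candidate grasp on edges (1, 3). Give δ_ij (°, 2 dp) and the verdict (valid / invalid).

α = atan 0.45 = 24.23°;  2α = 48.46°
edge 1: e_1 = (+1.44, -1.23);  n_1 = (-0.6495, -0.7604)
edge 3: e_3 = (+0.94, +2.52);  n_3 = (+0.9369, -0.3495)
∠(n_1, n_3) = 110.05°
δ = |180° − 110.05°| = 69.95°
69.95° > 2α = 48.46°  →  invalid

δ = 69.95°, invalid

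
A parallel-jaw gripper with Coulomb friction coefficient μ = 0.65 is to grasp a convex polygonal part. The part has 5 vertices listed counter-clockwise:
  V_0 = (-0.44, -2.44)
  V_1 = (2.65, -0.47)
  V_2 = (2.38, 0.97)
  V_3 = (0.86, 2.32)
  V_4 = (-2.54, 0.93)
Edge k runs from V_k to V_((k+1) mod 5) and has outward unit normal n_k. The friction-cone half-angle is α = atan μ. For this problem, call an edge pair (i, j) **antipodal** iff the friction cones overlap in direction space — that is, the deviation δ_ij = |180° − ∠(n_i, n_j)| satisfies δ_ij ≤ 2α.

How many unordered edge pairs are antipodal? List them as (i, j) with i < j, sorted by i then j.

α = atan 0.65 = 33.02°;  2α = 66.05°
n_0 = (+0.5376, -0.8432)
n_1 = (+0.9829, +0.1843)
n_2 = (+0.6641, +0.7477)
n_3 = (-0.3784, +0.9256)
n_4 = (-0.8487, -0.5289)
  (0,1): δ = 111.90°  ·
  (0,2): δ = 74.13°  ·
  (0,3): δ = 10.28°  ✓
  (0,4): δ = 89.41°  ·
  (1,2): δ = 142.23°  ·
  (1,3): δ = 78.38°  ·
  (1,4): δ = 21.31°  ✓
  (2,3): δ = 116.15°  ·
  (2,4): δ = 16.46°  ✓
  (3,4): δ = 80.31°  ·
antipodal pairs: 3

count = 3; pairs: (0,3), (1,4), (2,4)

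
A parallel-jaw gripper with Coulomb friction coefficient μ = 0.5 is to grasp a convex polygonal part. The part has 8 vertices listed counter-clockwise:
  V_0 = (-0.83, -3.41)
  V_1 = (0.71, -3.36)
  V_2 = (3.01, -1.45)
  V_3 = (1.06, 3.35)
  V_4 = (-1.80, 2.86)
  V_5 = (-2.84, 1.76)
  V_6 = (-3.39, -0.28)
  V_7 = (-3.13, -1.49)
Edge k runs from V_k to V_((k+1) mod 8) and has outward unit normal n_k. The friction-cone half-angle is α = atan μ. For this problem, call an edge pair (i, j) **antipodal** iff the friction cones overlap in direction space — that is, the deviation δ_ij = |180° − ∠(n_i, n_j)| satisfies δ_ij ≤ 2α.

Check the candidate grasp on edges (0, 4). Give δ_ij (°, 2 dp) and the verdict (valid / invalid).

δ = 44.75°, valid

α = atan 0.5 = 26.57°;  2α = 53.13°
edge 0: e_0 = (+1.54, +0.05);  n_0 = (+0.0325, -0.9995)
edge 4: e_4 = (-1.04, -1.10);  n_4 = (-0.7266, +0.6870)
∠(n_0, n_4) = 135.25°
δ = |180° − 135.25°| = 44.75°
44.75° ≤ 2α = 53.13°  →  valid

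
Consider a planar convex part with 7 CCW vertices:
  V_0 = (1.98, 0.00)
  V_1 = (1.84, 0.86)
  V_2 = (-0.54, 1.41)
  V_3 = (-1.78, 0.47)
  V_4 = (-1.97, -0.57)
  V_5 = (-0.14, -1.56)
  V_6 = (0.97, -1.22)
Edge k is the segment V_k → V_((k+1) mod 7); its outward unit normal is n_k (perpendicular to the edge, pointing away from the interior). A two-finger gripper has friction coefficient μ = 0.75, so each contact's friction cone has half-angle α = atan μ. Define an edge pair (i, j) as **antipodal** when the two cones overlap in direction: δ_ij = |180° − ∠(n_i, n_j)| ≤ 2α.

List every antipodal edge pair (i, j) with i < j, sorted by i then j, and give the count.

count = 11; pairs: (0,2), (0,3), (0,4), (1,4), (1,5), (1,6), (2,4), (2,5), (2,6), (3,5), (3,6)

α = atan 0.75 = 36.87°;  2α = 73.74°
n_0 = (+0.9870, +0.1607)
n_1 = (+0.2252, +0.9743)
n_2 = (-0.6041, +0.7969)
n_3 = (-0.9837, +0.1797)
n_4 = (-0.4758, -0.8795)
n_5 = (+0.2929, -0.9562)
n_6 = (+0.7703, -0.6377)
  (0,1): δ = 112.26°  ·
  (0,2): δ = 62.08°  ✓
  (0,3): δ = 19.60°  ✓
  (0,4): δ = 52.34°  ✓
  (0,5): δ = 97.78°  ·
  (0,6): δ = 131.13°  ·
  (1,2): δ = 129.82°  ·
  (1,3): δ = 87.34°  ·
  (1,4): δ = 15.40°  ✓
  (1,5): δ = 30.04°  ✓
  (1,6): δ = 63.39°  ✓
  (2,3): δ = 137.52°  ·
  (2,4): δ = 65.58°  ✓
  (2,5): δ = 20.13°  ✓
  (2,6): δ = 13.22°  ✓
  (3,4): δ = 108.06°  ·
  (3,5): δ = 62.62°  ✓
  (3,6): δ = 29.27°  ✓
  (4,5): δ = 134.56°  ·
  (4,6): δ = 101.21°  ·
  (5,6): δ = 146.65°  ·
antipodal pairs: 11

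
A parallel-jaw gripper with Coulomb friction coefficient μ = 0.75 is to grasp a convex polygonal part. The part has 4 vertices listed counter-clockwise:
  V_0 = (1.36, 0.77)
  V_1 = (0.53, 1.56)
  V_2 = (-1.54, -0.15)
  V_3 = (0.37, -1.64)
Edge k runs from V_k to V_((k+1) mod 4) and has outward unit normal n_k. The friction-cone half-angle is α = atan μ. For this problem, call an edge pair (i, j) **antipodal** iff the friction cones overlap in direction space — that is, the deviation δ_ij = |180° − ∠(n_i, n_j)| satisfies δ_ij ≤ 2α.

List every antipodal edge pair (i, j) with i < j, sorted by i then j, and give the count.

α = atan 0.75 = 36.87°;  2α = 73.74°
n_0 = (+0.6894, +0.7243)
n_1 = (-0.6369, +0.7710)
n_2 = (-0.6151, -0.7885)
n_3 = (+0.9250, -0.3800)
  (0,1): δ = 96.85°  ·
  (0,2): δ = 5.63°  ✓
  (0,3): δ = 111.25°  ·
  (1,2): δ = 77.52°  ·
  (1,3): δ = 28.11°  ✓
  (2,3): δ = 74.37°  ·
antipodal pairs: 2

count = 2; pairs: (0,2), (1,3)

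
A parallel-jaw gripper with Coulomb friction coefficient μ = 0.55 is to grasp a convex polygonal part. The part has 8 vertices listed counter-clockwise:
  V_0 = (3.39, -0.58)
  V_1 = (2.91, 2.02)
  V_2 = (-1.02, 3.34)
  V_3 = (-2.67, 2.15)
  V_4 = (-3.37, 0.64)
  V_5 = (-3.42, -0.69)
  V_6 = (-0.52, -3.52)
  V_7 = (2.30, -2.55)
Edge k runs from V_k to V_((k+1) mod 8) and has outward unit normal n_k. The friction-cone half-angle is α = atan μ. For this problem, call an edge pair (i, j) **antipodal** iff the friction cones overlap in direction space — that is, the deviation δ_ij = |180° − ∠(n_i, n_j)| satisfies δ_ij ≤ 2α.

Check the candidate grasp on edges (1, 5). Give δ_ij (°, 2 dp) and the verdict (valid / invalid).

δ = 25.73°, valid

α = atan 0.55 = 28.81°;  2α = 57.62°
edge 1: e_1 = (-3.93, +1.32);  n_1 = (+0.3184, +0.9480)
edge 5: e_5 = (+2.90, -2.83);  n_5 = (-0.6984, -0.7157)
∠(n_1, n_5) = 154.27°
δ = |180° − 154.27°| = 25.73°
25.73° ≤ 2α = 57.62°  →  valid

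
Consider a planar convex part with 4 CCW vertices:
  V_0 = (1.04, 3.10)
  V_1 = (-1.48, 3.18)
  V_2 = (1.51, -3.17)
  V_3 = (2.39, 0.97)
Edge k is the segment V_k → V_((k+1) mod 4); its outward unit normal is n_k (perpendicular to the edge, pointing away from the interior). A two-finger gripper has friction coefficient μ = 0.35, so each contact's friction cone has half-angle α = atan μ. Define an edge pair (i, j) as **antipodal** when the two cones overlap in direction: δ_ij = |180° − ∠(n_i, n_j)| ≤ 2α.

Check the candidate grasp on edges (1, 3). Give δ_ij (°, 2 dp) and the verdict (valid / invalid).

δ = 7.15°, valid

α = atan 0.35 = 19.29°;  2α = 38.58°
edge 1: e_1 = (+2.99, -6.35);  n_1 = (-0.9047, -0.4260)
edge 3: e_3 = (-1.35, +2.13);  n_3 = (+0.8446, +0.5353)
∠(n_1, n_3) = 172.85°
δ = |180° − 172.85°| = 7.15°
7.15° ≤ 2α = 38.58°  →  valid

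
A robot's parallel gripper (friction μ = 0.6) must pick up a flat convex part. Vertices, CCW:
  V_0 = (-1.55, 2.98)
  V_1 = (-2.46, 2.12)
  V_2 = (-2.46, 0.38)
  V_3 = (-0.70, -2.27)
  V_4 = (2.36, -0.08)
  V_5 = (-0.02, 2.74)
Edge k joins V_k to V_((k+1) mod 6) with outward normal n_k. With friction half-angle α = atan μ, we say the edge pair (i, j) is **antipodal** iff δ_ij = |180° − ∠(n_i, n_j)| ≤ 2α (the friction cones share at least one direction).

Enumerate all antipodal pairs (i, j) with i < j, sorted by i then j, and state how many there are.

count = 6; pairs: (0,3), (1,3), (1,4), (2,4), (2,5), (3,5)

α = atan 0.6 = 30.96°;  2α = 61.93°
n_0 = (-0.6869, +0.7268)
n_1 = (-1.0000, -0.0000)
n_2 = (-0.8330, -0.5532)
n_3 = (+0.5820, -0.8132)
n_4 = (+0.7642, +0.6450)
n_5 = (+0.1550, +0.9879)
  (0,1): δ = 133.38°  ·
  (0,2): δ = 99.79°  ·
  (0,3): δ = 7.79°  ✓
  (0,4): δ = 86.78°  ·
  (0,5): δ = 127.70°  ·
  (1,2): δ = 146.41°  ·
  (1,3): δ = 54.41°  ✓
  (1,4): δ = 40.16°  ✓
  (1,5): δ = 81.09°  ·
  (2,3): δ = 88.00°  ·
  (2,4): δ = 6.57°  ✓
  (2,5): δ = 47.49°  ✓
  (3,4): δ = 85.43°  ·
  (3,5): δ = 44.51°  ✓
  (4,5): δ = 139.08°  ·
antipodal pairs: 6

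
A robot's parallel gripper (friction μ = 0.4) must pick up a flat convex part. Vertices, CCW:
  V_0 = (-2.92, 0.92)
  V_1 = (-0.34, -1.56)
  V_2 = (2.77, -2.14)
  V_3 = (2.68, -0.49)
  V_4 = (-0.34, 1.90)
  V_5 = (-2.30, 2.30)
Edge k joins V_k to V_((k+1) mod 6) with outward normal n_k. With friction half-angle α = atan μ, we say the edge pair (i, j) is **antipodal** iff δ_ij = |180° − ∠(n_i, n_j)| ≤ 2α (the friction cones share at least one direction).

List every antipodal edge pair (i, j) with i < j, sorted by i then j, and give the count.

α = atan 0.4 = 21.80°;  2α = 43.60°
n_0 = (-0.6930, -0.7209)
n_1 = (-0.1833, -0.9831)
n_2 = (+0.9985, +0.0545)
n_3 = (+0.6206, +0.7842)
n_4 = (+0.2000, +0.9798)
n_5 = (-0.9122, +0.4098)
  (0,1): δ = 146.70°  ·
  (0,2): δ = 43.01°  ✓
  (0,3): δ = 5.51°  ✓
  (0,4): δ = 32.33°  ✓
  (0,5): δ = 109.67°  ·
  (1,2): δ = 76.31°  ·
  (1,3): δ = 27.79°  ✓
  (1,4): δ = 0.97°  ✓
  (1,5): δ = 76.37°  ·
  (2,3): δ = 131.48°  ·
  (2,4): δ = 104.66°  ·
  (2,5): δ = 27.32°  ✓
  (3,4): δ = 153.18°  ·
  (3,5): δ = 75.84°  ·
  (4,5): δ = 102.66°  ·
antipodal pairs: 6

count = 6; pairs: (0,2), (0,3), (0,4), (1,3), (1,4), (2,5)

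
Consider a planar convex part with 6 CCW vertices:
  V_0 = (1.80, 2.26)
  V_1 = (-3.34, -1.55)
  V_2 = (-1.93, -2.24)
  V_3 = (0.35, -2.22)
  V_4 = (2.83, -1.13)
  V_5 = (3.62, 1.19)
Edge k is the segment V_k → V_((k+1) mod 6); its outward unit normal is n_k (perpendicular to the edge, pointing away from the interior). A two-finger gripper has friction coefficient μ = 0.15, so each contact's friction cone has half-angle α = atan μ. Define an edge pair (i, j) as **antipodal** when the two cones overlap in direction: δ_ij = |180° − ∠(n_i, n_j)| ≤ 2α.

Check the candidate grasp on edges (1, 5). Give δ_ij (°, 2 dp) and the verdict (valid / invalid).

δ = 4.38°, valid

α = atan 0.15 = 8.53°;  2α = 17.06°
edge 1: e_1 = (+1.41, -0.69);  n_1 = (-0.4396, -0.8982)
edge 5: e_5 = (-1.82, +1.07);  n_5 = (+0.5068, +0.8621)
∠(n_1, n_5) = 175.62°
δ = |180° − 175.62°| = 4.38°
4.38° ≤ 2α = 17.06°  →  valid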